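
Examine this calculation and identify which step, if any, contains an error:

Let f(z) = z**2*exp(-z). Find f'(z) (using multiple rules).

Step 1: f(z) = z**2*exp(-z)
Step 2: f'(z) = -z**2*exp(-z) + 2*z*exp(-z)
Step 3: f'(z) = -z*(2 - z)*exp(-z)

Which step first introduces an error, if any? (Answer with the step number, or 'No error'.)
Step 3

Step 3 is incorrect due to a sign flip.
The step shows: -z*(2 - z)*exp(-z)
The correct value should be: z*(2 - z)*exp(-z)

Explanation: The sign of the whole expression was flipped: the term z*(2 - z)*exp(-z) was incorrectly written as -z*(2 - z)*exp(-z)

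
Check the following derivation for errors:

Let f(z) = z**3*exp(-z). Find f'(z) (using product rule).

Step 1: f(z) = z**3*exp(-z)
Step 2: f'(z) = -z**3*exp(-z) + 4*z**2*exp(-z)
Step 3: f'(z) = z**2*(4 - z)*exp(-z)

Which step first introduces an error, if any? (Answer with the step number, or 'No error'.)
Step 2

Step 2 is incorrect due to a wrong coefficient.
The step shows: -z**3*exp(-z) + 4*z**2*exp(-z)
The correct value should be: -z**3*exp(-z) + 3*z**2*exp(-z)

Explanation: The coefficient 3 was incorrectly written as 4: the term 3*z**2*exp(-z) was incorrectly written as 4*z**2*exp(-z)
The later steps are derived from this incorrect expression, so the error originates in Step 2.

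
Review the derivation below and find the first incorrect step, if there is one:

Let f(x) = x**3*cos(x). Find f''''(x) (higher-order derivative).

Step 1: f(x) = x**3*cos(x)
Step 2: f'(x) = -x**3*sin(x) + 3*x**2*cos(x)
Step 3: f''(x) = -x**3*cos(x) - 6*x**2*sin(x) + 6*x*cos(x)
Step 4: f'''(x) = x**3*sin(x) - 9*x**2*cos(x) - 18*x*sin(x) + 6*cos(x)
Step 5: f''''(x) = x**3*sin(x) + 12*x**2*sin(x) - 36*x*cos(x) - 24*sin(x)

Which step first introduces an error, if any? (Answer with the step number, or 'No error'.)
Step 5

Step 5 is incorrect due to a wrong trig function.
The step shows: x**3*sin(x) + 12*x**2*sin(x) - 36*x*cos(x) - 24*sin(x)
The correct value should be: x**3*cos(x) + 12*x**2*sin(x) - 36*x*cos(x) - 24*sin(x)

Explanation: cos(x) was incorrectly written as sin(x): the term x**3*cos(x) was incorrectly written as x**3*sin(x)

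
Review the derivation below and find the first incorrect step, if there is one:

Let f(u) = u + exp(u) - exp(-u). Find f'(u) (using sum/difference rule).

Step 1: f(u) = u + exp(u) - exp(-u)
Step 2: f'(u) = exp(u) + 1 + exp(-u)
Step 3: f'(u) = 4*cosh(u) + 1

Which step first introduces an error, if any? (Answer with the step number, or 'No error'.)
Step 3

Step 3 is incorrect due to a wrong coefficient.
The step shows: 4*cosh(u) + 1
The correct value should be: 2*cosh(u) + 1

Explanation: The coefficient 2 was incorrectly written as 4: the term 2*cosh(u) was incorrectly written as 4*cosh(u)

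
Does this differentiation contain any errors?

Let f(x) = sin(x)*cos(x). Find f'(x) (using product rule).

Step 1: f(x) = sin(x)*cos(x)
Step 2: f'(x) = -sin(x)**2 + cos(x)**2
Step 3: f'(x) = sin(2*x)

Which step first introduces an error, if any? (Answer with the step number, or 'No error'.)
Step 3

Step 3 is incorrect due to a wrong trig function.
The step shows: sin(2*x)
The correct value should be: cos(2*x)

Explanation: cos(2*x) was incorrectly written as sin(2*x): the term cos(2*x) was incorrectly written as sin(2*x)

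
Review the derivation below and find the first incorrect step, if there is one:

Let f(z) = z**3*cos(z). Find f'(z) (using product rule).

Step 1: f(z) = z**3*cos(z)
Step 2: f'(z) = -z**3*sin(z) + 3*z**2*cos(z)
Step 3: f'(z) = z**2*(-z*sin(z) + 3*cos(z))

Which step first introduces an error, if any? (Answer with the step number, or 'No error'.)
No error

All steps in this derivation are correct.
The final answer f'(z) = z**2*(-z*sin(z) + 3*cos(z)) is valid.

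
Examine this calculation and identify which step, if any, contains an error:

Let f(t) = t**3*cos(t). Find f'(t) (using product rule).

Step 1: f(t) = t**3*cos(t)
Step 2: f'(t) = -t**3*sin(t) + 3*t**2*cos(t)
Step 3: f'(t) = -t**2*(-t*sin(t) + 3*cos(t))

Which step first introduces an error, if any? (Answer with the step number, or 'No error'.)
Step 3

Step 3 is incorrect due to a sign flip.
The step shows: -t**2*(-t*sin(t) + 3*cos(t))
The correct value should be: t**2*(-t*sin(t) + 3*cos(t))

Explanation: The sign of the whole expression was flipped: the term t**2*(-t*sin(t) + 3*cos(t)) was incorrectly written as -t**2*(-t*sin(t) + 3*cos(t))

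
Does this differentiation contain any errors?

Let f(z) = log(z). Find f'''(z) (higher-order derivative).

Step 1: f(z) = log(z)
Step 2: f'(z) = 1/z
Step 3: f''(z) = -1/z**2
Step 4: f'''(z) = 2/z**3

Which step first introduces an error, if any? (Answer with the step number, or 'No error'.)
No error

All steps in this derivation are correct.
The final answer f'''(z) = 2/z**3 is valid.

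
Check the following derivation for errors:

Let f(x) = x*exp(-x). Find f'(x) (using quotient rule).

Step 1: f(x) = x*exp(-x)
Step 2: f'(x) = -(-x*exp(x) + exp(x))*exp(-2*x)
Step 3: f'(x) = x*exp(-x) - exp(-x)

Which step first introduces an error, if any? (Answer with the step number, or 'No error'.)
Step 2

Step 2 is incorrect due to a sign flip.
The step shows: -(-x*exp(x) + exp(x))*exp(-2*x)
The correct value should be: (-x*exp(x) + exp(x))*exp(-2*x)

Explanation: The sign of the whole expression was flipped: the term (-x*exp(x) + exp(x))*exp(-2*x) was incorrectly written as -(-x*exp(x) + exp(x))*exp(-2*x)
The later steps are derived from this incorrect expression, so the error originates in Step 2.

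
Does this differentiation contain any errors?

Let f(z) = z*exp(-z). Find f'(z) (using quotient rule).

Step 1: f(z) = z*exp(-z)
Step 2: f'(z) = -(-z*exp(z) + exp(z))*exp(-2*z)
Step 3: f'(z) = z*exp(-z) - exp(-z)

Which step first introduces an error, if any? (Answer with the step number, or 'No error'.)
Step 2

Step 2 is incorrect due to a sign flip.
The step shows: -(-z*exp(z) + exp(z))*exp(-2*z)
The correct value should be: (-z*exp(z) + exp(z))*exp(-2*z)

Explanation: The sign of the whole expression was flipped: the term (-z*exp(z) + exp(z))*exp(-2*z) was incorrectly written as -(-z*exp(z) + exp(z))*exp(-2*z)
The later steps are derived from this incorrect expression, so the error originates in Step 2.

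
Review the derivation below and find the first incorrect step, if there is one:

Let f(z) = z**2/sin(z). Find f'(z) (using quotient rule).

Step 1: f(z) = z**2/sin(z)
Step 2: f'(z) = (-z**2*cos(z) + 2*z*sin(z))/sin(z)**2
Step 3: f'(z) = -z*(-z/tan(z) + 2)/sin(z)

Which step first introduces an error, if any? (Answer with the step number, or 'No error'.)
Step 3

Step 3 is incorrect due to a sign flip.
The step shows: -z*(-z/tan(z) + 2)/sin(z)
The correct value should be: z*(-z/tan(z) + 2)/sin(z)

Explanation: The sign of the whole expression was flipped: the term z*(-z/tan(z) + 2)/sin(z) was incorrectly written as -z*(-z/tan(z) + 2)/sin(z)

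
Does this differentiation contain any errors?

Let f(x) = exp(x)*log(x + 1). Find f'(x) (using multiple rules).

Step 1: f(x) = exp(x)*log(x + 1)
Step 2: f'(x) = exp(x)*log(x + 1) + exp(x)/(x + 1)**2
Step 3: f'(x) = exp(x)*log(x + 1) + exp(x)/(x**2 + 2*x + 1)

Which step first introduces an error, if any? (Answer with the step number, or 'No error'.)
Step 2

Step 2 is incorrect due to a wrong exponent.
The step shows: exp(x)*log(x + 1) + exp(x)/(x + 1)**2
The correct value should be: exp(x)*log(x + 1) + exp(x)/(x + 1)

Explanation: The exponent -1 on x + 1 was incorrectly written as -2: the term exp(x)/(x + 1) was incorrectly written as exp(x)/(x + 1)**2
The later steps are derived from this incorrect expression, so the error originates in Step 2.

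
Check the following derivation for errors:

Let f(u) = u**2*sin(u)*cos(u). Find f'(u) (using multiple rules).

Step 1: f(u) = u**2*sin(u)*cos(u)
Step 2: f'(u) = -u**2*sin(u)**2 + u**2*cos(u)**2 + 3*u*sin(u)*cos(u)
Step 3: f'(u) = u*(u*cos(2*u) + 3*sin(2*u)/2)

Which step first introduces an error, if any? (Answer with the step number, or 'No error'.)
Step 2

Step 2 is incorrect due to a wrong coefficient.
The step shows: -u**2*sin(u)**2 + u**2*cos(u)**2 + 3*u*sin(u)*cos(u)
The correct value should be: -u**2*sin(u)**2 + u**2*cos(u)**2 + 2*u*sin(u)*cos(u)

Explanation: The coefficient 2 was incorrectly written as 3: the term 2*u*sin(u)*cos(u) was incorrectly written as 3*u*sin(u)*cos(u)
The later steps are derived from this incorrect expression, so the error originates in Step 2.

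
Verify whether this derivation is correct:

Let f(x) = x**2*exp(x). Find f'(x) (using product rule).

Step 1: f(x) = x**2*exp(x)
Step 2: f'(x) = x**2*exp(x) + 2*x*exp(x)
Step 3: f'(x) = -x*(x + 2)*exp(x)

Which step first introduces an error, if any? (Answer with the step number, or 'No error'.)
Step 3

Step 3 is incorrect due to a sign flip.
The step shows: -x*(x + 2)*exp(x)
The correct value should be: x*(x + 2)*exp(x)

Explanation: The sign of the whole expression was flipped: the term x*(x + 2)*exp(x) was incorrectly written as -x*(x + 2)*exp(x)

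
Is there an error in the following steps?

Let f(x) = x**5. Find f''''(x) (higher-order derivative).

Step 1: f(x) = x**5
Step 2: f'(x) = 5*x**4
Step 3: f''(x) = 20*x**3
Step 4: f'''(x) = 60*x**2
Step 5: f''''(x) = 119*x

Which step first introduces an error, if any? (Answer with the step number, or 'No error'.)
Step 5

Step 5 is incorrect due to a wrong coefficient.
The step shows: 119*x
The correct value should be: 120*x

Explanation: The coefficient 120 was incorrectly written as 119: the term 120*x was incorrectly written as 119*x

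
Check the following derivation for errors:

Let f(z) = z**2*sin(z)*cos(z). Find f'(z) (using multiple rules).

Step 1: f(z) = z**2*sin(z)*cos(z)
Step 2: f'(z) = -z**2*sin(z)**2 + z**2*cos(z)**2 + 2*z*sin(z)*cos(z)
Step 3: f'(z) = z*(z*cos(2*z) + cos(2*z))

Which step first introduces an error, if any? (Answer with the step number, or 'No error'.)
Step 3

Step 3 is incorrect due to a wrong trig function.
The step shows: z*(z*cos(2*z) + cos(2*z))
The correct value should be: z*(z*cos(2*z) + sin(2*z))

Explanation: sin(2*z) was incorrectly written as cos(2*z): the term z*(z*cos(2*z) + sin(2*z)) was incorrectly written as z*(z*cos(2*z) + cos(2*z))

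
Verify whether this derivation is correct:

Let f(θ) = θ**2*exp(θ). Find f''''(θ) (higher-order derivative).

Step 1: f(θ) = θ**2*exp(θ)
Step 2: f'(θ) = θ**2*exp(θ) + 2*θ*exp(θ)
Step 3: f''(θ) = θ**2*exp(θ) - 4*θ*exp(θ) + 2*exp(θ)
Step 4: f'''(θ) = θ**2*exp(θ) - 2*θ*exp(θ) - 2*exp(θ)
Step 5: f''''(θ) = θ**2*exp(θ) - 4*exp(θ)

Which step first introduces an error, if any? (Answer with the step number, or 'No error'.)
Step 3

Step 3 is incorrect due to a sign flip.
The step shows: θ**2*exp(θ) - 4*θ*exp(θ) + 2*exp(θ)
The correct value should be: θ**2*exp(θ) + 4*θ*exp(θ) + 2*exp(θ)

Explanation: The sign of one term was flipped: the term 4*θ*exp(θ) was incorrectly written as -4*θ*exp(θ)
The later steps are derived from this incorrect expression, so the error originates in Step 3.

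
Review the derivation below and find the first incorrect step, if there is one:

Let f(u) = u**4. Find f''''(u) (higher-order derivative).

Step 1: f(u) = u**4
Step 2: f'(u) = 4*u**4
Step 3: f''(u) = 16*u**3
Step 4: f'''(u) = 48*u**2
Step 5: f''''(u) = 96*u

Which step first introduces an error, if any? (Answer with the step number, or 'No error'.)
Step 2

Step 2 is incorrect due to a wrong exponent.
The step shows: 4*u**4
The correct value should be: 4*u**3

Explanation: The exponent 3 on u was incorrectly written as 4: the term 4*u**3 was incorrectly written as 4*u**4
The later steps are derived from this incorrect expression, so the error originates in Step 2.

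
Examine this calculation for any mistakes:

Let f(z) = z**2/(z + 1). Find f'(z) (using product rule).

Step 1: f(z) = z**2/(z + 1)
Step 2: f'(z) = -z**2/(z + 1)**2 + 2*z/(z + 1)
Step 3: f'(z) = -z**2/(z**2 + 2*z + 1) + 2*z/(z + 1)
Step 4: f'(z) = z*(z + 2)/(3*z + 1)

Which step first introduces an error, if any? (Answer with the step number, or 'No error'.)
Step 4

Step 4 is incorrect due to a wrong exponent.
The step shows: z*(z + 2)/(3*z + 1)
The correct value should be: z*(z + 2)/(z**2 + 2*z + 1)

Explanation: The exponent 2 on z was incorrectly written as 1: the term z*(z + 2)/(z**2 + 2*z + 1) was incorrectly written as z*(z + 2)/(3*z + 1)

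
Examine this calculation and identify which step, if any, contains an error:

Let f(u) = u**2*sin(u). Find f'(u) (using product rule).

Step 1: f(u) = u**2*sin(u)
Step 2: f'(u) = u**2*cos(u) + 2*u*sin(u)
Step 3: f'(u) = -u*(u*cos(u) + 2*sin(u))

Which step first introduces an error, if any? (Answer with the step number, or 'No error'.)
Step 3

Step 3 is incorrect due to a sign flip.
The step shows: -u*(u*cos(u) + 2*sin(u))
The correct value should be: u*(u*cos(u) + 2*sin(u))

Explanation: The sign of the whole expression was flipped: the term u*(u*cos(u) + 2*sin(u)) was incorrectly written as -u*(u*cos(u) + 2*sin(u))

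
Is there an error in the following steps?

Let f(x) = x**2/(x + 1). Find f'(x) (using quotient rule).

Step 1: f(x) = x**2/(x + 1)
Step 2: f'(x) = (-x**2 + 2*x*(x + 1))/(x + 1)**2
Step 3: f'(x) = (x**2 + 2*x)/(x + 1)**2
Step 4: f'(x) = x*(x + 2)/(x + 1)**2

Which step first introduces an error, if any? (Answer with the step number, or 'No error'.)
No error

All steps in this derivation are correct.
The final answer f'(x) = x*(x + 2)/(x + 1)**2 is valid.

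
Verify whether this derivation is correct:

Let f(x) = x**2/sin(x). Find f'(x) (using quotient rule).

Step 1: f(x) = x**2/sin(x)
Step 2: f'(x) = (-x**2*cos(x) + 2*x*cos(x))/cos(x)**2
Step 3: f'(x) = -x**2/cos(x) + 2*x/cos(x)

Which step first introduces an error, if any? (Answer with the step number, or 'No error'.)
Step 2

Step 2 is incorrect due to a wrong trig function.
The step shows: (-x**2*cos(x) + 2*x*cos(x))/cos(x)**2
The correct value should be: (-x**2*cos(x) + 2*x*sin(x))/sin(x)**2

Explanation: sin(x) was incorrectly written as cos(x): the term (-x**2*cos(x) + 2*x*sin(x))/sin(x)**2 was incorrectly written as (-x**2*cos(x) + 2*x*cos(x))/cos(x)**2
The later steps are derived from this incorrect expression, so the error originates in Step 2.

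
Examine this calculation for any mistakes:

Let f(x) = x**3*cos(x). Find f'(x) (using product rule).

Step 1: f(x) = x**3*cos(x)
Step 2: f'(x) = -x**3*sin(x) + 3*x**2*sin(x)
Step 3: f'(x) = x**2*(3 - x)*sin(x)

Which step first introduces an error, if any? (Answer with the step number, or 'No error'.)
Step 2

Step 2 is incorrect due to a wrong trig function.
The step shows: -x**3*sin(x) + 3*x**2*sin(x)
The correct value should be: -x**3*sin(x) + 3*x**2*cos(x)

Explanation: cos(x) was incorrectly written as sin(x): the term 3*x**2*cos(x) was incorrectly written as 3*x**2*sin(x)
The later steps are derived from this incorrect expression, so the error originates in Step 2.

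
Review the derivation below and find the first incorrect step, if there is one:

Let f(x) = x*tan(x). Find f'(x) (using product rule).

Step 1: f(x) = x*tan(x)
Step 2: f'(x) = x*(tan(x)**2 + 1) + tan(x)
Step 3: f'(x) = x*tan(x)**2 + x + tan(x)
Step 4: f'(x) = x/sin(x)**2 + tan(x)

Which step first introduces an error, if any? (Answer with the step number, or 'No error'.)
Step 4

Step 4 is incorrect due to a wrong trig function.
The step shows: x/sin(x)**2 + tan(x)
The correct value should be: x/cos(x)**2 + tan(x)

Explanation: cos(x) was incorrectly written as sin(x): the term x/cos(x)**2 was incorrectly written as x/sin(x)**2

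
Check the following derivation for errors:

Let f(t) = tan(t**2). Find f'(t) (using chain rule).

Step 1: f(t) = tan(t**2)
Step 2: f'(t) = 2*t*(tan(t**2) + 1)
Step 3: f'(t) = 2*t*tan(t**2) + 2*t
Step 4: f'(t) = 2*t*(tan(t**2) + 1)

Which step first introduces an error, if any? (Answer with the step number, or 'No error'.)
Step 2

Step 2 is incorrect due to a wrong exponent.
The step shows: 2*t*(tan(t**2) + 1)
The correct value should be: 2*t*(tan(t**2)**2 + 1)

Explanation: The exponent 2 on tan(t**2) was incorrectly written as 1: the term 2*t*(tan(t**2)**2 + 1) was incorrectly written as 2*t*(tan(t**2) + 1)
The later steps are derived from this incorrect expression, so the error originates in Step 2.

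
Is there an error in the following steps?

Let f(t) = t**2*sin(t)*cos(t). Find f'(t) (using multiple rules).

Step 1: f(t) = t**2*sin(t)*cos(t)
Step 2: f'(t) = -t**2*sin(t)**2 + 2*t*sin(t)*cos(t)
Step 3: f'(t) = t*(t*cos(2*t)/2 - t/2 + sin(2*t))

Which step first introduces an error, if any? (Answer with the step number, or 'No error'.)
Step 2

Step 2 is incorrect due to a dropped term.
The step shows: -t**2*sin(t)**2 + 2*t*sin(t)*cos(t)
The correct value should be: -t**2*sin(t)**2 + t**2*cos(t)**2 + 2*t*sin(t)*cos(t)

Explanation: A term was dropped: the term t**2*cos(t)**2 was incorrectly omitted
The later steps are derived from this incorrect expression, so the error originates in Step 2.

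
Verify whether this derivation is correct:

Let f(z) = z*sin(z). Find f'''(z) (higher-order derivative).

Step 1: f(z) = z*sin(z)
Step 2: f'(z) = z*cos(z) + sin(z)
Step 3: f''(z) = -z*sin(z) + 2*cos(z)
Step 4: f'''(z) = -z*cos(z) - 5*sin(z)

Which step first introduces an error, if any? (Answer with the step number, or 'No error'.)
Step 4

Step 4 is incorrect due to a wrong coefficient.
The step shows: -z*cos(z) - 5*sin(z)
The correct value should be: -z*cos(z) - 3*sin(z)

Explanation: The coefficient -3 was incorrectly written as -5: the term -3*sin(z) was incorrectly written as -5*sin(z)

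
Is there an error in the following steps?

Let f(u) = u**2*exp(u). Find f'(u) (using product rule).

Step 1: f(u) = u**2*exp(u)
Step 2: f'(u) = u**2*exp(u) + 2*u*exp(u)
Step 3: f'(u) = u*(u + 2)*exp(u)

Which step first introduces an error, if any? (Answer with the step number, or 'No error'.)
No error

All steps in this derivation are correct.
The final answer f'(u) = u*(u + 2)*exp(u) is valid.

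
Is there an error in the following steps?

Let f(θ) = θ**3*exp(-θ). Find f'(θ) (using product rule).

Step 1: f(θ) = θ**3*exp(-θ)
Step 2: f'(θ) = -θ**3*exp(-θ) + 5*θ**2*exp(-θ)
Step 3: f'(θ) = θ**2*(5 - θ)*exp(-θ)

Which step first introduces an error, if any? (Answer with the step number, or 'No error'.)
Step 2

Step 2 is incorrect due to a wrong coefficient.
The step shows: -θ**3*exp(-θ) + 5*θ**2*exp(-θ)
The correct value should be: -θ**3*exp(-θ) + 3*θ**2*exp(-θ)

Explanation: The coefficient 3 was incorrectly written as 5: the term 3*θ**2*exp(-θ) was incorrectly written as 5*θ**2*exp(-θ)
The later steps are derived from this incorrect expression, so the error originates in Step 2.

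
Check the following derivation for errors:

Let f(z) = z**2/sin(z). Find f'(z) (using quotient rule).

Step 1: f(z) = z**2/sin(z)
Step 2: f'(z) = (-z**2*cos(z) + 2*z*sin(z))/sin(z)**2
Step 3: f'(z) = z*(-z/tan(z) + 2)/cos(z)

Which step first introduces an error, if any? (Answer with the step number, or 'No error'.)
Step 3

Step 3 is incorrect due to a wrong trig function.
The step shows: z*(-z/tan(z) + 2)/cos(z)
The correct value should be: z*(-z/tan(z) + 2)/sin(z)

Explanation: sin(z) was incorrectly written as cos(z): the term z*(-z/tan(z) + 2)/sin(z) was incorrectly written as z*(-z/tan(z) + 2)/cos(z)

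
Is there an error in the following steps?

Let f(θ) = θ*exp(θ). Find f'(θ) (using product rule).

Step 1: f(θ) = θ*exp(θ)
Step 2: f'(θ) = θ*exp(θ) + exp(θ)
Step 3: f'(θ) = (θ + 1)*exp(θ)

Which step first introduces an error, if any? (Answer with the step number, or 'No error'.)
No error

All steps in this derivation are correct.
The final answer f'(θ) = (θ + 1)*exp(θ) is valid.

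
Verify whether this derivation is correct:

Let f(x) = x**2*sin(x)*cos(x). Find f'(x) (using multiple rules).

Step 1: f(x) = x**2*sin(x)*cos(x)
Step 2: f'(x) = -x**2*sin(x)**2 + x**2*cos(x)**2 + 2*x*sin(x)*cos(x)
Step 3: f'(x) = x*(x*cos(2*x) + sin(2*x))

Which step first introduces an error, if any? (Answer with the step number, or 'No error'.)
No error

All steps in this derivation are correct.
The final answer f'(x) = x*(x*cos(2*x) + sin(2*x)) is valid.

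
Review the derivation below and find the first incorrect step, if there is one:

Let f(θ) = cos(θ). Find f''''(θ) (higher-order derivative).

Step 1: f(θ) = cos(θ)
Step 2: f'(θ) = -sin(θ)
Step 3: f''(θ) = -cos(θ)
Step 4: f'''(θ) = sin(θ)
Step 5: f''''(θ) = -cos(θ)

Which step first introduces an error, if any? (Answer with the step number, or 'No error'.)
Step 5

Step 5 is incorrect due to a sign flip.
The step shows: -cos(θ)
The correct value should be: cos(θ)

Explanation: The sign of the whole expression was flipped: the term cos(θ) was incorrectly written as -cos(θ)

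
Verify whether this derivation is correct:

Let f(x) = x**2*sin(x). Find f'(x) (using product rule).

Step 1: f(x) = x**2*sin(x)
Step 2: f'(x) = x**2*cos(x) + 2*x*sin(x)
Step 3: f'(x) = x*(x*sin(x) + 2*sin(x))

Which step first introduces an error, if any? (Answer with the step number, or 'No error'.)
Step 3

Step 3 is incorrect due to a wrong trig function.
The step shows: x*(x*sin(x) + 2*sin(x))
The correct value should be: x*(x*cos(x) + 2*sin(x))

Explanation: cos(x) was incorrectly written as sin(x): the term x*(x*cos(x) + 2*sin(x)) was incorrectly written as x*(x*sin(x) + 2*sin(x))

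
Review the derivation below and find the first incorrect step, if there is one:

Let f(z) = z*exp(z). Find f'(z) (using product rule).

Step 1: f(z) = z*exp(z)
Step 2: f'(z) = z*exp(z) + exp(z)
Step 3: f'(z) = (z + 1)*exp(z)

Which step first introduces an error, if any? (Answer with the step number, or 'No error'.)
No error

All steps in this derivation are correct.
The final answer f'(z) = (z + 1)*exp(z) is valid.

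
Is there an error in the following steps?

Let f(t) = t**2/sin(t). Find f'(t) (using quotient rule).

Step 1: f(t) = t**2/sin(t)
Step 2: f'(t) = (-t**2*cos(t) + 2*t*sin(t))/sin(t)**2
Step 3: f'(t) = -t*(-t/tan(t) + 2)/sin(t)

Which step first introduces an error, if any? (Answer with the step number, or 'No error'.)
Step 3

Step 3 is incorrect due to a sign flip.
The step shows: -t*(-t/tan(t) + 2)/sin(t)
The correct value should be: t*(-t/tan(t) + 2)/sin(t)

Explanation: The sign of the whole expression was flipped: the term t*(-t/tan(t) + 2)/sin(t) was incorrectly written as -t*(-t/tan(t) + 2)/sin(t)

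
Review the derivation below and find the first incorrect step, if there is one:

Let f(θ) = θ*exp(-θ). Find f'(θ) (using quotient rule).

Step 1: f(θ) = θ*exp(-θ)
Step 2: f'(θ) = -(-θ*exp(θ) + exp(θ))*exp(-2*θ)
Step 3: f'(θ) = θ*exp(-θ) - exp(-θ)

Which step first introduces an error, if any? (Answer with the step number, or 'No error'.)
Step 2

Step 2 is incorrect due to a sign flip.
The step shows: -(-θ*exp(θ) + exp(θ))*exp(-2*θ)
The correct value should be: (-θ*exp(θ) + exp(θ))*exp(-2*θ)

Explanation: The sign of the whole expression was flipped: the term (-θ*exp(θ) + exp(θ))*exp(-2*θ) was incorrectly written as -(-θ*exp(θ) + exp(θ))*exp(-2*θ)
The later steps are derived from this incorrect expression, so the error originates in Step 2.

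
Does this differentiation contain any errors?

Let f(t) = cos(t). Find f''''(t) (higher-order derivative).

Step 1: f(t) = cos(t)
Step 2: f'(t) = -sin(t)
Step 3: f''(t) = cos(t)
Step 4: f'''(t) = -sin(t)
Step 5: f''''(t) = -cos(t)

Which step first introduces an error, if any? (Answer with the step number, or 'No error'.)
Step 3

Step 3 is incorrect due to a sign flip.
The step shows: cos(t)
The correct value should be: -cos(t)

Explanation: The sign of the whole expression was flipped: the term -cos(t) was incorrectly written as cos(t)
The later steps are derived from this incorrect expression, so the error originates in Step 3.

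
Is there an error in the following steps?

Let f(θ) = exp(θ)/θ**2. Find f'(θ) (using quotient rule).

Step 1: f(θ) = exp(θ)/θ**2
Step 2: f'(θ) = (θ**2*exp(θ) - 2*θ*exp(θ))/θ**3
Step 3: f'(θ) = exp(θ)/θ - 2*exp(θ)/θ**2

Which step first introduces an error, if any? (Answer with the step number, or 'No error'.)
Step 2

Step 2 is incorrect due to a wrong exponent.
The step shows: (θ**2*exp(θ) - 2*θ*exp(θ))/θ**3
The correct value should be: (θ**2*exp(θ) - 2*θ*exp(θ))/θ**4

Explanation: The exponent -4 on θ was incorrectly written as -3: the term (θ**2*exp(θ) - 2*θ*exp(θ))/θ**4 was incorrectly written as (θ**2*exp(θ) - 2*θ*exp(θ))/θ**3
The later steps are derived from this incorrect expression, so the error originates in Step 2.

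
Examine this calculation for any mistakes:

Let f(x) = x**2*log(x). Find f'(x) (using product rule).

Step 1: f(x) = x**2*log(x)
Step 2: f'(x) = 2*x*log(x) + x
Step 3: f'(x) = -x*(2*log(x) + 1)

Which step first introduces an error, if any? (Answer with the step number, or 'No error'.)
Step 3

Step 3 is incorrect due to a sign flip.
The step shows: -x*(2*log(x) + 1)
The correct value should be: x*(2*log(x) + 1)

Explanation: The sign of the whole expression was flipped: the term x*(2*log(x) + 1) was incorrectly written as -x*(2*log(x) + 1)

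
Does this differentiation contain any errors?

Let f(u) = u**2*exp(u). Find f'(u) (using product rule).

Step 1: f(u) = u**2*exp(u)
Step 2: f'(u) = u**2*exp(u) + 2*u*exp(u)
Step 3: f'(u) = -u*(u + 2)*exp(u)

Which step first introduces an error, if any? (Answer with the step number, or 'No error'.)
Step 3

Step 3 is incorrect due to a sign flip.
The step shows: -u*(u + 2)*exp(u)
The correct value should be: u*(u + 2)*exp(u)

Explanation: The sign of the whole expression was flipped: the term u*(u + 2)*exp(u) was incorrectly written as -u*(u + 2)*exp(u)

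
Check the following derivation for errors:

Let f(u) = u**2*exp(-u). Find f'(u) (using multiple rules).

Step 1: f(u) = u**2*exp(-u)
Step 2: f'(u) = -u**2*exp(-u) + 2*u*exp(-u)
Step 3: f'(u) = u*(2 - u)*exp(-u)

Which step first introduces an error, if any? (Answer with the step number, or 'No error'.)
No error

All steps in this derivation are correct.
The final answer f'(u) = u*(2 - u)*exp(-u) is valid.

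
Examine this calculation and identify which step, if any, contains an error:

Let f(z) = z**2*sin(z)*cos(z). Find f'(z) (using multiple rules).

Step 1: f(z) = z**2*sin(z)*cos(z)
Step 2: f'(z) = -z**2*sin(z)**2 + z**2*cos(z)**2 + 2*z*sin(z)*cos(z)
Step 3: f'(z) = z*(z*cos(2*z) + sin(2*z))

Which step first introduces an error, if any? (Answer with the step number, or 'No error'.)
No error

All steps in this derivation are correct.
The final answer f'(z) = z*(z*cos(2*z) + sin(2*z)) is valid.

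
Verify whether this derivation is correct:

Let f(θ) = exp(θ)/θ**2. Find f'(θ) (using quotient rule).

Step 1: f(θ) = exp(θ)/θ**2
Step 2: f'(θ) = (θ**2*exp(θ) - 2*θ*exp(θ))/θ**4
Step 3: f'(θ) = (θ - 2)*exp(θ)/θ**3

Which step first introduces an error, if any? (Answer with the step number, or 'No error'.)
No error

All steps in this derivation are correct.
The final answer f'(θ) = (θ - 2)*exp(θ)/θ**3 is valid.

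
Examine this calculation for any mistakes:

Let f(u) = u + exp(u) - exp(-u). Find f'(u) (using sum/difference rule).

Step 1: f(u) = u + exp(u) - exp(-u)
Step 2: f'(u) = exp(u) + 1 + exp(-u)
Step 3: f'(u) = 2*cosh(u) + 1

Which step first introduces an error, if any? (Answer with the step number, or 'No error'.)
No error

All steps in this derivation are correct.
The final answer f'(u) = 2*cosh(u) + 1 is valid.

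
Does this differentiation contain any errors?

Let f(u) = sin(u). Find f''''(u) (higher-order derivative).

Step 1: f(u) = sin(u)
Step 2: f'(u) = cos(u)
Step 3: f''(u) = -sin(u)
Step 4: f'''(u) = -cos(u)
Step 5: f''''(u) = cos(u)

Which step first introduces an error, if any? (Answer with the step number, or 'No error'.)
Step 5

Step 5 is incorrect due to a wrong trig function.
The step shows: cos(u)
The correct value should be: sin(u)

Explanation: sin(u) was incorrectly written as cos(u): the term sin(u) was incorrectly written as cos(u)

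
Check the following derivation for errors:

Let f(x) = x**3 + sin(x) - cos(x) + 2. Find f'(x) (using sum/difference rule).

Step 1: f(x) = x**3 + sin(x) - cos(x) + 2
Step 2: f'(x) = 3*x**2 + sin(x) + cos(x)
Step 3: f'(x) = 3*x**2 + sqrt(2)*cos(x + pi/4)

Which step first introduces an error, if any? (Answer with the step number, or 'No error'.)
Step 3

Step 3 is incorrect due to a wrong trig function.
The step shows: 3*x**2 + sqrt(2)*cos(x + pi/4)
The correct value should be: 3*x**2 + sqrt(2)*sin(x + pi/4)

Explanation: sin(x + pi/4) was incorrectly written as cos(x + pi/4): the term sqrt(2)*sin(x + pi/4) was incorrectly written as sqrt(2)*cos(x + pi/4)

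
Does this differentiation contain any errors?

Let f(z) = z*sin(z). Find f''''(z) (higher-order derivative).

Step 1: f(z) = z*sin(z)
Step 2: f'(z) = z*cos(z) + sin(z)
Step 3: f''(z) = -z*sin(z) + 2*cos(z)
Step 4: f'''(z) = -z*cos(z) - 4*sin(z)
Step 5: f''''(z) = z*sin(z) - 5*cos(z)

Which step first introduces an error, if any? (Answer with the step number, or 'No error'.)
Step 4

Step 4 is incorrect due to a wrong coefficient.
The step shows: -z*cos(z) - 4*sin(z)
The correct value should be: -z*cos(z) - 3*sin(z)

Explanation: The coefficient -3 was incorrectly written as -4: the term -3*sin(z) was incorrectly written as -4*sin(z)
The later steps are derived from this incorrect expression, so the error originates in Step 4.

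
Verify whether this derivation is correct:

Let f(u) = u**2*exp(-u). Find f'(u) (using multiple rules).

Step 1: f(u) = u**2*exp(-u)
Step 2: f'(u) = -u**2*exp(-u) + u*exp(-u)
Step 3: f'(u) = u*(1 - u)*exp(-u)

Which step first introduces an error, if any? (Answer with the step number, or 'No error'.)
Step 2

Step 2 is incorrect due to a wrong coefficient.
The step shows: -u**2*exp(-u) + u*exp(-u)
The correct value should be: -u**2*exp(-u) + 2*u*exp(-u)

Explanation: The coefficient 2 was incorrectly written as 1: the term 2*u*exp(-u) was incorrectly written as u*exp(-u)
The later steps are derived from this incorrect expression, so the error originates in Step 2.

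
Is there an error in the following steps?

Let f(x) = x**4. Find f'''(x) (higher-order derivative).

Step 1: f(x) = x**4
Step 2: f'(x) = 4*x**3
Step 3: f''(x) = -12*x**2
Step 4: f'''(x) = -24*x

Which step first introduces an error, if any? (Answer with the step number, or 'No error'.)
Step 3

Step 3 is incorrect due to a sign flip.
The step shows: -12*x**2
The correct value should be: 12*x**2

Explanation: The sign of the whole expression was flipped: the term 12*x**2 was incorrectly written as -12*x**2
The later steps are derived from this incorrect expression, so the error originates in Step 3.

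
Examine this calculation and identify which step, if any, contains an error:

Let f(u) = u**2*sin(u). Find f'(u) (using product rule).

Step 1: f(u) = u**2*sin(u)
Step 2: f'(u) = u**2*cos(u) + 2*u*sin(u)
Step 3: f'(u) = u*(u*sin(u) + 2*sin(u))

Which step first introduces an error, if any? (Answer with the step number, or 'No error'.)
Step 3

Step 3 is incorrect due to a wrong trig function.
The step shows: u*(u*sin(u) + 2*sin(u))
The correct value should be: u*(u*cos(u) + 2*sin(u))

Explanation: cos(u) was incorrectly written as sin(u): the term u*(u*cos(u) + 2*sin(u)) was incorrectly written as u*(u*sin(u) + 2*sin(u))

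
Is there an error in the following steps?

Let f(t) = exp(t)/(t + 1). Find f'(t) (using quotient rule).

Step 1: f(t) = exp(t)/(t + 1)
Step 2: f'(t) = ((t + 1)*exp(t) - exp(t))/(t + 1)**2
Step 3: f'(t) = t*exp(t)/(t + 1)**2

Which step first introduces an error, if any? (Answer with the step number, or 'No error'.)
No error

All steps in this derivation are correct.
The final answer f'(t) = t*exp(t)/(t + 1)**2 is valid.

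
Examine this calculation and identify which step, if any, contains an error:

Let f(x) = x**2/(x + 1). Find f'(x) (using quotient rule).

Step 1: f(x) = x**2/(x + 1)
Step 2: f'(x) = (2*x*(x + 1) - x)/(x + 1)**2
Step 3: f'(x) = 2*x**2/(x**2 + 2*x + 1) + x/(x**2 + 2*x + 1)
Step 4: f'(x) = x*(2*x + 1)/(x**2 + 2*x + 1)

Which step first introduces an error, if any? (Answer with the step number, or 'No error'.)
Step 2

Step 2 is incorrect due to a wrong exponent.
The step shows: (2*x*(x + 1) - x)/(x + 1)**2
The correct value should be: (-x**2 + 2*x*(x + 1))/(x + 1)**2

Explanation: The exponent 2 on x was incorrectly written as 1: the term (-x**2 + 2*x*(x + 1))/(x + 1)**2 was incorrectly written as (2*x*(x + 1) - x)/(x + 1)**2
The later steps are derived from this incorrect expression, so the error originates in Step 2.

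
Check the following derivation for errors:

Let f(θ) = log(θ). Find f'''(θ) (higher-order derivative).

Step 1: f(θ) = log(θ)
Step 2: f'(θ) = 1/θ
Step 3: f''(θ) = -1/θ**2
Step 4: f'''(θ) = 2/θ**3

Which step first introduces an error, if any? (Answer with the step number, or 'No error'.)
No error

All steps in this derivation are correct.
The final answer f'''(θ) = 2/θ**3 is valid.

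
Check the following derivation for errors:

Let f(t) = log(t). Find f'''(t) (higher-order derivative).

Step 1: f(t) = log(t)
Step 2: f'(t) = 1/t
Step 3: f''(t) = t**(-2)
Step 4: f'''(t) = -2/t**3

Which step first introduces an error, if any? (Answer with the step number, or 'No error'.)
Step 3

Step 3 is incorrect due to a sign flip.
The step shows: t**(-2)
The correct value should be: -1/t**2

Explanation: The sign of the whole expression was flipped: the term -1/t**2 was incorrectly written as t**(-2)
The later steps are derived from this incorrect expression, so the error originates in Step 3.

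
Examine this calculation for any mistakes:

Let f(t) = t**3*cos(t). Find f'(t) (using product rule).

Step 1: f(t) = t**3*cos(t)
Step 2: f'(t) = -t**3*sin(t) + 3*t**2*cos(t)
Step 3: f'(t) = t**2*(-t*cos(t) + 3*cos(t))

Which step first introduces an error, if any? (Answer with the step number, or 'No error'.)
Step 3

Step 3 is incorrect due to a wrong trig function.
The step shows: t**2*(-t*cos(t) + 3*cos(t))
The correct value should be: t**2*(-t*sin(t) + 3*cos(t))

Explanation: sin(t) was incorrectly written as cos(t): the term t**2*(-t*sin(t) + 3*cos(t)) was incorrectly written as t**2*(-t*cos(t) + 3*cos(t))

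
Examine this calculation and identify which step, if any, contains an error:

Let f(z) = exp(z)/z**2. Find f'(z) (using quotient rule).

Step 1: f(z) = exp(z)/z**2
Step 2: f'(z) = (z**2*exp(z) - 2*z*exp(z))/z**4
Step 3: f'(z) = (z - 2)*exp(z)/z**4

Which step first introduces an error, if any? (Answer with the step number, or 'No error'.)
Step 3

Step 3 is incorrect due to a wrong exponent.
The step shows: (z - 2)*exp(z)/z**4
The correct value should be: (z - 2)*exp(z)/z**3

Explanation: The exponent -3 on z was incorrectly written as -4: the term (z - 2)*exp(z)/z**3 was incorrectly written as (z - 2)*exp(z)/z**4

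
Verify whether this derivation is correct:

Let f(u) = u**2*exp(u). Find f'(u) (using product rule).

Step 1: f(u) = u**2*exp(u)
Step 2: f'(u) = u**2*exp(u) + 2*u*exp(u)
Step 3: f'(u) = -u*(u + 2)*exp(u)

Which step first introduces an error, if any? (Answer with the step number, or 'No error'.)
Step 3

Step 3 is incorrect due to a sign flip.
The step shows: -u*(u + 2)*exp(u)
The correct value should be: u*(u + 2)*exp(u)

Explanation: The sign of the whole expression was flipped: the term u*(u + 2)*exp(u) was incorrectly written as -u*(u + 2)*exp(u)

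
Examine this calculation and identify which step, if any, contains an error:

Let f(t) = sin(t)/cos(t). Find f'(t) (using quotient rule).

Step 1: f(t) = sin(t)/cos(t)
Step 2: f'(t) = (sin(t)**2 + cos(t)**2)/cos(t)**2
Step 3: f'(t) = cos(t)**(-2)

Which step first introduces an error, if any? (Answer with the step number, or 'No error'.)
No error

All steps in this derivation are correct.
The final answer f'(t) = cos(t)**(-2) is valid.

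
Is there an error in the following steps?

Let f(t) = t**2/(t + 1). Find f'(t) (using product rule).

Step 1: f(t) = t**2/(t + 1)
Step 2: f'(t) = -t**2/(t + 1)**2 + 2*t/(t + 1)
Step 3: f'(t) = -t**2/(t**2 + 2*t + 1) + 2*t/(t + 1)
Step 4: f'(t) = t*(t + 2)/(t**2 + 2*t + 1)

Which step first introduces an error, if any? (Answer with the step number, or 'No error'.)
No error

All steps in this derivation are correct.
The final answer f'(t) = t*(t + 2)/(t**2 + 2*t + 1) is valid.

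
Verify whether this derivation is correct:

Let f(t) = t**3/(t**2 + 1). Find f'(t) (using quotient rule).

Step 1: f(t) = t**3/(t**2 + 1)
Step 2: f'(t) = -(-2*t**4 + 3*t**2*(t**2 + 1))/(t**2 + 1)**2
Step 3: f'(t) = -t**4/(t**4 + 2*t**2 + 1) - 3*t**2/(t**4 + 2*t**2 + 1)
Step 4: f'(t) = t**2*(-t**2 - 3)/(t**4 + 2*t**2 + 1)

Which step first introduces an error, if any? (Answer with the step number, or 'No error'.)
Step 2

Step 2 is incorrect due to a sign flip.
The step shows: -(-2*t**4 + 3*t**2*(t**2 + 1))/(t**2 + 1)**2
The correct value should be: (-2*t**4 + 3*t**2*(t**2 + 1))/(t**2 + 1)**2

Explanation: The sign of the whole expression was flipped: the term (-2*t**4 + 3*t**2*(t**2 + 1))/(t**2 + 1)**2 was incorrectly written as -(-2*t**4 + 3*t**2*(t**2 + 1))/(t**2 + 1)**2
The later steps are derived from this incorrect expression, so the error originates in Step 2.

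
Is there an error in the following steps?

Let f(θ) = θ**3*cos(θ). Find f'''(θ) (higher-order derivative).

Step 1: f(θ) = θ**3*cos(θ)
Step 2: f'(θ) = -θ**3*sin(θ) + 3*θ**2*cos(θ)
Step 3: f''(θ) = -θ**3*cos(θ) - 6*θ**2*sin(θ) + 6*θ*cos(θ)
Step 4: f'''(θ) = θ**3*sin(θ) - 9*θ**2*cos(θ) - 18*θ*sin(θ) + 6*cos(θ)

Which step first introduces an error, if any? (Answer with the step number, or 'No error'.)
No error

All steps in this derivation are correct.
The final answer f'''(θ) = θ**3*sin(θ) - 9*θ**2*cos(θ) - 18*θ*sin(θ) + 6*cos(θ) is valid.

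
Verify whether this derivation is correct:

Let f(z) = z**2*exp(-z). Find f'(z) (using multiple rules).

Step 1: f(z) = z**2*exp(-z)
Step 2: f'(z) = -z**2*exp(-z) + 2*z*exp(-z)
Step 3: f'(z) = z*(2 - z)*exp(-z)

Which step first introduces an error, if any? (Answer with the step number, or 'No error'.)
No error

All steps in this derivation are correct.
The final answer f'(z) = z*(2 - z)*exp(-z) is valid.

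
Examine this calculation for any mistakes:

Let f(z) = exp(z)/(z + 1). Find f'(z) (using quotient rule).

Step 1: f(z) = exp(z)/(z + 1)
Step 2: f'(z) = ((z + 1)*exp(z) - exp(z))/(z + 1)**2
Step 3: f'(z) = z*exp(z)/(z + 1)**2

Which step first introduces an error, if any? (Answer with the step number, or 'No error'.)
No error

All steps in this derivation are correct.
The final answer f'(z) = z*exp(z)/(z + 1)**2 is valid.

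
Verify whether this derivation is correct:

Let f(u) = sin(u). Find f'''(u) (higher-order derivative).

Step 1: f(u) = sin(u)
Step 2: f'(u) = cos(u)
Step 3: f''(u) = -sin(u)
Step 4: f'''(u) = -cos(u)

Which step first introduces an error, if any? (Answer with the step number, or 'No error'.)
No error

All steps in this derivation are correct.
The final answer f'''(u) = -cos(u) is valid.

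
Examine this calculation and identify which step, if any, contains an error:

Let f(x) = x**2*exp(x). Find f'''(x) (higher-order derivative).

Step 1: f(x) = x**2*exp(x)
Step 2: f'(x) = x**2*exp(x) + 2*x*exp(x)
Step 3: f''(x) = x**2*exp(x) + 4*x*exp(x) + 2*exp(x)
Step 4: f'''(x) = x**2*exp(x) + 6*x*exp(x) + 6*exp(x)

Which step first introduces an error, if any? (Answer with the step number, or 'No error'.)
No error

All steps in this derivation are correct.
The final answer f'''(x) = x**2*exp(x) + 6*x*exp(x) + 6*exp(x) is valid.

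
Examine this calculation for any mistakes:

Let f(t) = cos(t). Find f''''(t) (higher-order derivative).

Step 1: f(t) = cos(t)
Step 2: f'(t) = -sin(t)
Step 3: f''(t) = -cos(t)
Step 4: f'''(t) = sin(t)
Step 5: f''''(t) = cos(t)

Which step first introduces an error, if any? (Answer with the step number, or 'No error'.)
No error

All steps in this derivation are correct.
The final answer f''''(t) = cos(t) is valid.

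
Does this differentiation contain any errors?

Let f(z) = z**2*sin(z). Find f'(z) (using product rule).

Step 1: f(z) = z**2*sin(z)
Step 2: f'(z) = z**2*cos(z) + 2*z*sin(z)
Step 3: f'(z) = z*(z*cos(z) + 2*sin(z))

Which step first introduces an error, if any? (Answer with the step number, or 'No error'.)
No error

All steps in this derivation are correct.
The final answer f'(z) = z*(z*cos(z) + 2*sin(z)) is valid.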